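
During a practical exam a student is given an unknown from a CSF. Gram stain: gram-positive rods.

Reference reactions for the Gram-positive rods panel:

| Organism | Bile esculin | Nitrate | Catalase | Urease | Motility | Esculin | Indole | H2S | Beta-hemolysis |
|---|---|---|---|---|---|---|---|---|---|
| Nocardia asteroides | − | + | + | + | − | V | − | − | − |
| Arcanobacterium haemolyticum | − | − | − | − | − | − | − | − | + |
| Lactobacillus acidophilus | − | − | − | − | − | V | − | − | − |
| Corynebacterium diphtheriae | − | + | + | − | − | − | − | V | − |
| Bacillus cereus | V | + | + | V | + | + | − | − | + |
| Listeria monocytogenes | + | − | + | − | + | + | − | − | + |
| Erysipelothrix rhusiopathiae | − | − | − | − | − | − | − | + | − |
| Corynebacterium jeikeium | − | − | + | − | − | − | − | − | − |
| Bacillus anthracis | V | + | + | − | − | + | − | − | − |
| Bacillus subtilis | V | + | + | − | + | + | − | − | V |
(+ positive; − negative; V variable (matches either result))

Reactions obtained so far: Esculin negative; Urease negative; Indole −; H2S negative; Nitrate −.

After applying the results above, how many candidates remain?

Indole −: all 10 remaining candidates are consistent.
Esculin −: excludes Bacillus cereus, Listeria monocytogenes, Bacillus anthracis, Bacillus subtilis — 6 left.
Urease −: excludes Nocardia asteroides — 5 left.
H2S −: excludes Erysipelothrix rhusiopathiae — 4 left.
Nitrate −: excludes Corynebacterium diphtheriae — 3 left.
Still consistent: Arcanobacterium haemolyticum, Corynebacterium jeikeium, Lactobacillus acidophilus.

3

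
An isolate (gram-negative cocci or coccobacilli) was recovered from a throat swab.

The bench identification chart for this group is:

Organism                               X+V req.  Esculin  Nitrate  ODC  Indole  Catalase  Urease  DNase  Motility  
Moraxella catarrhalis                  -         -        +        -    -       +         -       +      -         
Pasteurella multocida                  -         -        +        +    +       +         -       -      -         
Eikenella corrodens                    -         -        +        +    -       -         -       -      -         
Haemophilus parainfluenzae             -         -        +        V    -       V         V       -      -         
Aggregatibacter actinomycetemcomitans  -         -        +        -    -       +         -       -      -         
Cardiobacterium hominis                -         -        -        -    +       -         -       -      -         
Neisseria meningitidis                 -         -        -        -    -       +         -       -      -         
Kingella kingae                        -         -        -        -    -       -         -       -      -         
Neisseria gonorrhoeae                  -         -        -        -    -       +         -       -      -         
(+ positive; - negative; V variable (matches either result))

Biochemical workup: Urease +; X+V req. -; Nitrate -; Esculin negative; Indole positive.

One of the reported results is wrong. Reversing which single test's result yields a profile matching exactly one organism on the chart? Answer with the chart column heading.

Urease

As reported, no row in the chart matches all 5 reactions.
Reversing Esculin → still no organism matches.
Reversing Urease (to -) → unique match: Cardiobacterium hominis.
Reversing X+V req. → still no organism matches.
Reversing Nitrate → still no organism matches.
Reversing Indole → still no organism matches.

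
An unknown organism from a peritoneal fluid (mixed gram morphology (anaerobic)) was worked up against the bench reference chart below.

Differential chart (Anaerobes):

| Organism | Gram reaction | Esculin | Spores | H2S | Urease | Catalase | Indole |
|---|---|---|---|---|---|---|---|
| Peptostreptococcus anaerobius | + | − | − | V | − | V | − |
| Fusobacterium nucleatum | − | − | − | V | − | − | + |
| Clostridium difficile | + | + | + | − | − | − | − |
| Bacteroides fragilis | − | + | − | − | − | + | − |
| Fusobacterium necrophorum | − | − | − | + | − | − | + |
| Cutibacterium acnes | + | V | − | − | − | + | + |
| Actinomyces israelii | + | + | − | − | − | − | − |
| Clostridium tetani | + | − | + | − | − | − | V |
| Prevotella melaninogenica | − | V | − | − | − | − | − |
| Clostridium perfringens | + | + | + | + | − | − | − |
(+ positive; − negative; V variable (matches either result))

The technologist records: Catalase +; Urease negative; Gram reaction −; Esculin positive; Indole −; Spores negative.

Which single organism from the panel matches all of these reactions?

Bacteroides fragilis

Catalase +: excludes 7 organisms — 3 left.
Urease −: all 3 remaining candidates are consistent.
Spores −: all 3 remaining candidates are consistent.
Indole −: excludes Cutibacterium acnes — 2 left.
Gram reaction −: excludes Peptostreptococcus anaerobius — 1 left.
Esculin +: the one remaining candidate is consistent.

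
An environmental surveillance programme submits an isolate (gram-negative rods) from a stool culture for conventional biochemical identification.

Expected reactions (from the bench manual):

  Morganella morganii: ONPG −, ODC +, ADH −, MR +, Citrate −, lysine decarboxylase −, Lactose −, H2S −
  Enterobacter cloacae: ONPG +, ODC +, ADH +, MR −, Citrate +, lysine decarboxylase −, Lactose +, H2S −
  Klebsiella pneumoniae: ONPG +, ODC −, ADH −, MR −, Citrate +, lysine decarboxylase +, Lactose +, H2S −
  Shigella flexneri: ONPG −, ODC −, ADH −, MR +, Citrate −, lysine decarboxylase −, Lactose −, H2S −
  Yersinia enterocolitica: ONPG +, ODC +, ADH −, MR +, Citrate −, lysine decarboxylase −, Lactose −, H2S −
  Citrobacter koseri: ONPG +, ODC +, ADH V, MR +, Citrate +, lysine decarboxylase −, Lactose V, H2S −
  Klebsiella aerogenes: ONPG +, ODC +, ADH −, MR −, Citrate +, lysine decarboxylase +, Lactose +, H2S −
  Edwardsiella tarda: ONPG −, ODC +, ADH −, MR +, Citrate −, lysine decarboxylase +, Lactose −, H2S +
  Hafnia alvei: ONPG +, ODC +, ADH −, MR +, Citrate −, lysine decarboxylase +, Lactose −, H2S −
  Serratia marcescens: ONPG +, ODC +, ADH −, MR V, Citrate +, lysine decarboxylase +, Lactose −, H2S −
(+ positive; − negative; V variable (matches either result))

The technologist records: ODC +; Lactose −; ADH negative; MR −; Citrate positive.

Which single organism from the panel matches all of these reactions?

ADH −: excludes Enterobacter cloacae — 9 left.
Citrate +: excludes 5 organisms — 4 left.
Lactose −: excludes Klebsiella pneumoniae, Klebsiella aerogenes — 2 left.
MR −: excludes Citrobacter koseri — 1 left.
ODC +: the one remaining candidate is consistent.

Serratia marcescens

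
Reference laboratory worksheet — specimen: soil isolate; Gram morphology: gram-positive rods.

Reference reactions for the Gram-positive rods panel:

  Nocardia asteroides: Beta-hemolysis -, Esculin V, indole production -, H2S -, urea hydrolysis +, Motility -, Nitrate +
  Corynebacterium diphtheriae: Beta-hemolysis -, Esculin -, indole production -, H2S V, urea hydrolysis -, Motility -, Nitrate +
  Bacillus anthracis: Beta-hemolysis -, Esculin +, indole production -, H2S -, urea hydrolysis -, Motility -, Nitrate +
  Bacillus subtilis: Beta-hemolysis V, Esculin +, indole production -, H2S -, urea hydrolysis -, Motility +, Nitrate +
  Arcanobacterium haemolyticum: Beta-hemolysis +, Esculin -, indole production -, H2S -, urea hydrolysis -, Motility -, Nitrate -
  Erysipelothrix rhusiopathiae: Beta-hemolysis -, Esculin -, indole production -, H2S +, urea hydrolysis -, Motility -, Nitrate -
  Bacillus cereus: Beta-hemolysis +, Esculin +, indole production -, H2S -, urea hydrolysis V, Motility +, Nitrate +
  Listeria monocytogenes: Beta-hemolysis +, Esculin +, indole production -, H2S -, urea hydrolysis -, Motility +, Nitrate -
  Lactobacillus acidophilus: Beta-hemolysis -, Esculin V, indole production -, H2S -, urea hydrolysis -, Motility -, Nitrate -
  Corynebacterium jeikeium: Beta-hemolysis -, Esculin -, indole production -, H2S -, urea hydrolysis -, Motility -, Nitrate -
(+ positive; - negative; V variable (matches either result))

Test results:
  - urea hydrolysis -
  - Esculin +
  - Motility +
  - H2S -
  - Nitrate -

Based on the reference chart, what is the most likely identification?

urea hydrolysis -: excludes Nocardia asteroides — 9 left.
H2S -: excludes Erysipelothrix rhusiopathiae — 8 left.
Motility +: excludes 5 organisms — 3 left.
Nitrate -: excludes Bacillus subtilis, Bacillus cereus — 1 left.
Esculin +: the one remaining candidate is consistent.

Listeria monocytogenes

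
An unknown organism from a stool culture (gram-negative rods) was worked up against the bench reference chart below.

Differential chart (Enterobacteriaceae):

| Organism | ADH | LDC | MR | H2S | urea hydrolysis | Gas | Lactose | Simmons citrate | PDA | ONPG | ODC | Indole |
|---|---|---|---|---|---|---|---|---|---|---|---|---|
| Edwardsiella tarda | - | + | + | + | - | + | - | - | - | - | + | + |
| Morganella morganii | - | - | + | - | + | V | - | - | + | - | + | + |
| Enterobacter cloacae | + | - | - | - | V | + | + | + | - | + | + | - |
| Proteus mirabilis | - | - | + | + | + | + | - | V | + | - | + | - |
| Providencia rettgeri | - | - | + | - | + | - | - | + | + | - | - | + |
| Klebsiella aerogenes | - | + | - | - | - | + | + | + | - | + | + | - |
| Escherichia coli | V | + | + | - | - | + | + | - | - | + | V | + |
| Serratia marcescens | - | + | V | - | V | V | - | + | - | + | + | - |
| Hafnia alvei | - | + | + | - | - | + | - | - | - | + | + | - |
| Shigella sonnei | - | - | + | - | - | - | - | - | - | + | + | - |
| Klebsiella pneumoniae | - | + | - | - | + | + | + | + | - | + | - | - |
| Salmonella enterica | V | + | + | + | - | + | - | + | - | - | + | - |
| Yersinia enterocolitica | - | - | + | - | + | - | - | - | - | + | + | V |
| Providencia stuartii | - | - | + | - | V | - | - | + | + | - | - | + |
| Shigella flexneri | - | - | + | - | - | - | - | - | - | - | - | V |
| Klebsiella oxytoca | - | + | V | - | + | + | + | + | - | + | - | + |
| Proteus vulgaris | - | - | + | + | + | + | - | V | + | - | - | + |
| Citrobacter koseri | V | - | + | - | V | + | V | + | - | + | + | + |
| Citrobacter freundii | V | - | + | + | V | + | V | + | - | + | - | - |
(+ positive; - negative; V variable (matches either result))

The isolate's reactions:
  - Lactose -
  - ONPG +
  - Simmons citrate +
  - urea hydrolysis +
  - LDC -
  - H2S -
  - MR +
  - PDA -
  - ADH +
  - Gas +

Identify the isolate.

Citrobacter koseri

H2S -: excludes 5 organisms — 14 left.
Gas +: excludes 5 organisms — 9 left.
ADH +: excludes 6 organisms — 3 left.
Simmons citrate +: excludes Escherichia coli — 2 left.
urea hydrolysis +: all 2 remaining candidates are consistent.
MR +: excludes Enterobacter cloacae — 1 left.
LDC -: the one remaining candidate is consistent.
Lactose -: the one remaining candidate is consistent.
ONPG +: the one remaining candidate is consistent.
PDA -: the one remaining candidate is consistent.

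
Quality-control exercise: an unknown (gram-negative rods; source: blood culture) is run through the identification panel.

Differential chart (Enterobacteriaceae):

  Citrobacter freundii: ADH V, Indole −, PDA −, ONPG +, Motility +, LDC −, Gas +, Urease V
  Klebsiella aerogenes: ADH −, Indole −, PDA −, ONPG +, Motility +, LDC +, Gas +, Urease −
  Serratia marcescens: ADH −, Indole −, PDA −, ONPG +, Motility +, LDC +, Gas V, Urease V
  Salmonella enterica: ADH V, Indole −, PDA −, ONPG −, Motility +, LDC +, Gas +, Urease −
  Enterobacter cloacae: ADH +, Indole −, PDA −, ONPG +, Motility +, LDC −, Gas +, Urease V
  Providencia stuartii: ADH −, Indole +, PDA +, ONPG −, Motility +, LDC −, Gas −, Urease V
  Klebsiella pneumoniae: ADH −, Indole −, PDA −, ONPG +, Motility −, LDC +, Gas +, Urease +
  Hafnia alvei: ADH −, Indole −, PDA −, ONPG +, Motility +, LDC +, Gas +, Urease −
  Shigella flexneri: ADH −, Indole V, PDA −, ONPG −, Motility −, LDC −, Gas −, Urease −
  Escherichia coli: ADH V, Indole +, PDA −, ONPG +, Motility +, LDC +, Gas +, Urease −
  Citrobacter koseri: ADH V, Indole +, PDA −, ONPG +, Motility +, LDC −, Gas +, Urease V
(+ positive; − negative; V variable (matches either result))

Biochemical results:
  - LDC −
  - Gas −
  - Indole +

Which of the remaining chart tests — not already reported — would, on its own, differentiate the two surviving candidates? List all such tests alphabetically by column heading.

Motility, PDA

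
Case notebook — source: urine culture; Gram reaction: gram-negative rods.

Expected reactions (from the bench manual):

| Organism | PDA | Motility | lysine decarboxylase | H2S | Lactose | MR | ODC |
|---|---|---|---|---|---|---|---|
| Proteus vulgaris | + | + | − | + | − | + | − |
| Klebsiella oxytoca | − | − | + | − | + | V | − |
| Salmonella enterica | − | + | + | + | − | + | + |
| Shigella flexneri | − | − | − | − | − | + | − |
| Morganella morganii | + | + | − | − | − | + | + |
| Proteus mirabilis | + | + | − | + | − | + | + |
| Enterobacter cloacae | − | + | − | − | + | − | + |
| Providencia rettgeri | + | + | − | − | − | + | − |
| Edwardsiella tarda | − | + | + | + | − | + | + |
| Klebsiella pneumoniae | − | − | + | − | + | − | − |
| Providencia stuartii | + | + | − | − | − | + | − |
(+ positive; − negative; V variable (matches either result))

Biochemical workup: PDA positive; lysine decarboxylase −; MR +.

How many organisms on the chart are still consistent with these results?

5

PDA +: excludes 6 organisms — 5 left.
lysine decarboxylase −: all 5 remaining candidates are consistent.
MR +: all 5 remaining candidates are consistent.
Still consistent: Morganella morganii, Proteus mirabilis, Proteus vulgaris, Providencia rettgeri, Providencia stuartii.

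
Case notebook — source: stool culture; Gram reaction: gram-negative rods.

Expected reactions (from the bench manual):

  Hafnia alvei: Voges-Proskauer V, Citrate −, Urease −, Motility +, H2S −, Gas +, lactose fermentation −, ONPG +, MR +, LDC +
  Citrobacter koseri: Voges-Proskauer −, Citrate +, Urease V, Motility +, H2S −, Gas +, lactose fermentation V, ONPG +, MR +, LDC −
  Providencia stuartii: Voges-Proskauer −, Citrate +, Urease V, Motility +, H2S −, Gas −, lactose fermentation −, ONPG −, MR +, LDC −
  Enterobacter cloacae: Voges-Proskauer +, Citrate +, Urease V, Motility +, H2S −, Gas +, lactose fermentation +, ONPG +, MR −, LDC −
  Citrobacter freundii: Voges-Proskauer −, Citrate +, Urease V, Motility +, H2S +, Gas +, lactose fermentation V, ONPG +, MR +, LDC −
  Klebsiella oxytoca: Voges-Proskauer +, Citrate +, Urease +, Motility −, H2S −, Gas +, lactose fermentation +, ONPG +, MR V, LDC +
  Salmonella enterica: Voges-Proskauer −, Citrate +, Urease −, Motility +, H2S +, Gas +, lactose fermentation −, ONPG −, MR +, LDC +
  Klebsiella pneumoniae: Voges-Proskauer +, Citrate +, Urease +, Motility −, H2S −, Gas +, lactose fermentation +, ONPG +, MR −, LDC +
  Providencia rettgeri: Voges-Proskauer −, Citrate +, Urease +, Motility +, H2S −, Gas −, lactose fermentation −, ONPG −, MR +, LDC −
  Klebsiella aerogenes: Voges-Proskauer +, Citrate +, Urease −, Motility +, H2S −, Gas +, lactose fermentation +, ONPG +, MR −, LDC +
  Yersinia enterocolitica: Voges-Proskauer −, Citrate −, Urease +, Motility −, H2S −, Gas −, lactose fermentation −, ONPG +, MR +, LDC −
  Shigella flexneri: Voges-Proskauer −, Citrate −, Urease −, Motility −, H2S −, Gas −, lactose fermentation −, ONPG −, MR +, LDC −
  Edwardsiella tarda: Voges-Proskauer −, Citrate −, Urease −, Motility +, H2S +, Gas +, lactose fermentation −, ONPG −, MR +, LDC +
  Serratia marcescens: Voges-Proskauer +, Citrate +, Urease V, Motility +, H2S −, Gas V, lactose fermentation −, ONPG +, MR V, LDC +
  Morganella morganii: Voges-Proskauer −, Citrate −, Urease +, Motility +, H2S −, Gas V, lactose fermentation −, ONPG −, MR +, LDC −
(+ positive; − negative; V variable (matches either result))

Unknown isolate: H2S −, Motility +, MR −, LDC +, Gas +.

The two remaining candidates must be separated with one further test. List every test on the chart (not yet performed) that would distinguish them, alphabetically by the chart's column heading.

lactose fermentation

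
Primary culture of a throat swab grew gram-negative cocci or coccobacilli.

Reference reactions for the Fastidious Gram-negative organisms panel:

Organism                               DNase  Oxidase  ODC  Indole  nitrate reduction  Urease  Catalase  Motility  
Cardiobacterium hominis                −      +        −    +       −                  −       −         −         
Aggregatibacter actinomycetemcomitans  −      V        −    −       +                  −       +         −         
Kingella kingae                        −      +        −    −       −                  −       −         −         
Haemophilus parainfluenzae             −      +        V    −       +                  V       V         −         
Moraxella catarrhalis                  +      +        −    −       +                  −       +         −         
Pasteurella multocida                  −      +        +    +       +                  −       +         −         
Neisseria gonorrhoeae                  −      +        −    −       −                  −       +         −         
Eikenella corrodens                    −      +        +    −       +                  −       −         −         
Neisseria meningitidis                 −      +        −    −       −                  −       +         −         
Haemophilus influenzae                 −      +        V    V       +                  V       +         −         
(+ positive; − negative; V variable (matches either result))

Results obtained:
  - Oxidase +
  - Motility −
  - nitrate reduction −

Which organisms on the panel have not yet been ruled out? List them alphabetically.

Cardiobacterium hominis, Kingella kingae, Neisseria gonorrhoeae, Neisseria meningitidis

Motility −: all 10 remaining candidates are consistent.
nitrate reduction −: excludes 6 organisms — 4 left.
Oxidase +: all 4 remaining candidates are consistent.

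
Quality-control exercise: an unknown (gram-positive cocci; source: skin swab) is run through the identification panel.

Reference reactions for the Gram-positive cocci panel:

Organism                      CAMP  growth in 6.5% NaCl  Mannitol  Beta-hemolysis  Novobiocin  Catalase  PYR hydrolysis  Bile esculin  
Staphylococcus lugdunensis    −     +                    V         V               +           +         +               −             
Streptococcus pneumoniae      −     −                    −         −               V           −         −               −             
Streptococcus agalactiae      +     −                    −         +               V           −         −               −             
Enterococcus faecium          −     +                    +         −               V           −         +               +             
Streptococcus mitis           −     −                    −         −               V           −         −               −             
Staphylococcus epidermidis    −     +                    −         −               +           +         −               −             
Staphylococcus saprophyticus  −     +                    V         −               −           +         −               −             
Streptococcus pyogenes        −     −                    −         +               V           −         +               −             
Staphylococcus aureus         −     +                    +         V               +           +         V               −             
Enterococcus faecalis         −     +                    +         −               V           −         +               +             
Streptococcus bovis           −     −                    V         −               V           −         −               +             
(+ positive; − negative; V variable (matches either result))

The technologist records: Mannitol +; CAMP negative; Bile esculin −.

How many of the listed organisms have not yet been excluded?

Mannitol +: excludes 5 organisms — 6 left.
Bile esculin −: excludes Enterococcus faecium, Enterococcus faecalis, Streptococcus bovis — 3 left.
CAMP −: all 3 remaining candidates are consistent.
Still consistent: Staphylococcus aureus, Staphylococcus lugdunensis, Staphylococcus saprophyticus.

3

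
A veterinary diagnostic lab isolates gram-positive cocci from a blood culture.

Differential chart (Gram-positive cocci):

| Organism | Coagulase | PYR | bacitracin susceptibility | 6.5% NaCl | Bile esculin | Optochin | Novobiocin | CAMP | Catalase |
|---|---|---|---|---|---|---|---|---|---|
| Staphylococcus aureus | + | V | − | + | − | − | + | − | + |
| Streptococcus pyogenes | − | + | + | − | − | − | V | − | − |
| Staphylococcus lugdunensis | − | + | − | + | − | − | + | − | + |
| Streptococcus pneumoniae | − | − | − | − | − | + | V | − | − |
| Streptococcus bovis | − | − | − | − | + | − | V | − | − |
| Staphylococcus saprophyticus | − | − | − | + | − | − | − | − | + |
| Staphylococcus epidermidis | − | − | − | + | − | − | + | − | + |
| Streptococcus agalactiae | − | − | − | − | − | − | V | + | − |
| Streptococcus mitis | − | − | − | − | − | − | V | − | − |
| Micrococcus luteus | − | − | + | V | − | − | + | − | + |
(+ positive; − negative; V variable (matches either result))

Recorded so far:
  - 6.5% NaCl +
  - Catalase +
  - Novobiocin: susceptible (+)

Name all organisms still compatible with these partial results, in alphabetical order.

Micrococcus luteus, Staphylococcus aureus, Staphylococcus epidermidis, Staphylococcus lugdunensis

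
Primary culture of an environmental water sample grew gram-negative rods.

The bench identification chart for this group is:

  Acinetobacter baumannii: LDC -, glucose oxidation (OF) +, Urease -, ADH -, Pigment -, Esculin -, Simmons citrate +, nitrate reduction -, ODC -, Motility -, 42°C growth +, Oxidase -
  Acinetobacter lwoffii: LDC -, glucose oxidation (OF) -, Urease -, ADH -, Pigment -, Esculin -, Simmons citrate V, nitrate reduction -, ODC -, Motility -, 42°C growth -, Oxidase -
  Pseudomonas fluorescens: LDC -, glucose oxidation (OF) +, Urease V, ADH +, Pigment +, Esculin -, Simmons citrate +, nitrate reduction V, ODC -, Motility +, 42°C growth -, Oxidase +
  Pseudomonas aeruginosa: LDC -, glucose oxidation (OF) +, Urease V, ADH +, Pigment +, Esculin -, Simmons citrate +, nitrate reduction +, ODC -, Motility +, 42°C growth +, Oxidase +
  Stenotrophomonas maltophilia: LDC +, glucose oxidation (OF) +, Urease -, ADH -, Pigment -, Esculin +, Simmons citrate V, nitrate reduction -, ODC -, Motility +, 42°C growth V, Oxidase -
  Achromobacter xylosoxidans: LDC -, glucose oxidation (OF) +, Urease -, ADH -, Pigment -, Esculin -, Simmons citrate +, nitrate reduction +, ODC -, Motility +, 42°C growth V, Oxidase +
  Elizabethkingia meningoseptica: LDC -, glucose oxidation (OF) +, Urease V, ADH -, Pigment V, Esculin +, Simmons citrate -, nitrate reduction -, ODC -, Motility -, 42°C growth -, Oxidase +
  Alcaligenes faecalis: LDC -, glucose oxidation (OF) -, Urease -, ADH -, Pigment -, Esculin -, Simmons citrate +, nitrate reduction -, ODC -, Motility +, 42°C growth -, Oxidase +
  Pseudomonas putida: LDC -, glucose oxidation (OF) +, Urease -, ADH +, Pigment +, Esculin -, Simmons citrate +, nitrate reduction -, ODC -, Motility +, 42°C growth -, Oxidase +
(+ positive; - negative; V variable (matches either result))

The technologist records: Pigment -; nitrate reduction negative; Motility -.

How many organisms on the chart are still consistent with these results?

3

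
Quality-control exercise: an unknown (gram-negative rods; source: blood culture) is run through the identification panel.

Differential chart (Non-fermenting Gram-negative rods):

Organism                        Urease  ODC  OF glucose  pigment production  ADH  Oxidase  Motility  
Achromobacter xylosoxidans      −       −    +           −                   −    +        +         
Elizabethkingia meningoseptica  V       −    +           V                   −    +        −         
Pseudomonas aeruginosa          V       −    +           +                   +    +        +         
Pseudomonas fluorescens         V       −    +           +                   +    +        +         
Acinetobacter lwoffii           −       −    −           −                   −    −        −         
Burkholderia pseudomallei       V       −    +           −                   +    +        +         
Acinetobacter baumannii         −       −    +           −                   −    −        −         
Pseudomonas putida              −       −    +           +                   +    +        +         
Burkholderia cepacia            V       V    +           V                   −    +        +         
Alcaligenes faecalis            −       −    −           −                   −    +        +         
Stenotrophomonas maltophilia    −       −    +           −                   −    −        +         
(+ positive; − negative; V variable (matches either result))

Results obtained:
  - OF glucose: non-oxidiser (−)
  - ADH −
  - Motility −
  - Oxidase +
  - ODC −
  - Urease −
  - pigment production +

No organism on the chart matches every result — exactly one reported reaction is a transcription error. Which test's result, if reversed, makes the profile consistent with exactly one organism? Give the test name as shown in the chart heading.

OF glucose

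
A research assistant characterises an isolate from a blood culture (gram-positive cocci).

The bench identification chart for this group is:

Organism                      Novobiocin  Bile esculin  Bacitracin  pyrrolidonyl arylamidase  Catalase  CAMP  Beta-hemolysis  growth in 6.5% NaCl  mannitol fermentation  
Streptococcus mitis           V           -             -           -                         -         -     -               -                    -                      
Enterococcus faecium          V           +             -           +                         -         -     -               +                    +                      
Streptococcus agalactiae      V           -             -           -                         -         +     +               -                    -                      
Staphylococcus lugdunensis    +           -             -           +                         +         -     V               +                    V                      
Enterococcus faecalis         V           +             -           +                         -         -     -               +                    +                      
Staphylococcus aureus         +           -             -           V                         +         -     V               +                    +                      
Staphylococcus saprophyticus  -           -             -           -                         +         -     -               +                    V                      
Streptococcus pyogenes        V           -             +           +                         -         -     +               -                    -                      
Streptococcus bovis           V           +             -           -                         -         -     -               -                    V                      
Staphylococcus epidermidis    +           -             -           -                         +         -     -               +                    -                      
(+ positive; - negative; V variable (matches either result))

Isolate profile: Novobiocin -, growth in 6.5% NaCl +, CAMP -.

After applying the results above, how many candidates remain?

3

growth in 6.5% NaCl +: excludes Streptococcus mitis, Streptococcus agalactiae, Streptococcus pyogenes, Streptococcus bovis — 6 left.
CAMP -: all 6 remaining candidates are consistent.
Novobiocin -: excludes Staphylococcus lugdunensis, Staphylococcus aureus, Staphylococcus epidermidis — 3 left.
Still consistent: Enterococcus faecalis, Enterococcus faecium, Staphylococcus saprophyticus.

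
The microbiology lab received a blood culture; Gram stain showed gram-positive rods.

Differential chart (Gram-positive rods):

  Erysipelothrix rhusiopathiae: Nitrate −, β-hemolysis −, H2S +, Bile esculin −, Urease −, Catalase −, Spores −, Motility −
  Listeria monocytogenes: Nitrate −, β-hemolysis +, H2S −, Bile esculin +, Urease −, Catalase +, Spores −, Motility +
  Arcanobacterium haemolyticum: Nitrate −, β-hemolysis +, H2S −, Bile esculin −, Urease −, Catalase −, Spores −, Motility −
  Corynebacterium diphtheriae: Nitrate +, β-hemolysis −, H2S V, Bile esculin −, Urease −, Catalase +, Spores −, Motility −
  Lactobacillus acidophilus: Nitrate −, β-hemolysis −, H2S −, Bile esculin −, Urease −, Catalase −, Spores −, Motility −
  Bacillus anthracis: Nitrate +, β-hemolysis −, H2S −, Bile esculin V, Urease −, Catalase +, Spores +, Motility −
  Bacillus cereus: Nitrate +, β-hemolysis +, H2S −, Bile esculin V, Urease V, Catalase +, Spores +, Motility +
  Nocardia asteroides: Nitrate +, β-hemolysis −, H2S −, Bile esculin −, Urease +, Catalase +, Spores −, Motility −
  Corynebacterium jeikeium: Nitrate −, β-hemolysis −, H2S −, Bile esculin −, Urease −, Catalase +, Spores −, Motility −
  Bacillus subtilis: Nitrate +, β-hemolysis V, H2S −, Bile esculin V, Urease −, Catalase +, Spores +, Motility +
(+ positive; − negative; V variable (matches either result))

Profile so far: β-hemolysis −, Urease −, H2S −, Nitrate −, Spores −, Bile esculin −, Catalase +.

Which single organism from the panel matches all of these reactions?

Corynebacterium jeikeium

H2S −: excludes Erysipelothrix rhusiopathiae — 9 left.
β-hemolysis −: excludes Listeria monocytogenes, Arcanobacterium haemolyticum, Bacillus cereus — 6 left.
Nitrate −: excludes Corynebacterium diphtheriae, Bacillus anthracis, Nocardia asteroides, Bacillus subtilis — 2 left.
Urease −: all 2 remaining candidates are consistent.
Bile esculin −: all 2 remaining candidates are consistent.
Catalase +: excludes Lactobacillus acidophilus — 1 left.
Spores −: the one remaining candidate is consistent.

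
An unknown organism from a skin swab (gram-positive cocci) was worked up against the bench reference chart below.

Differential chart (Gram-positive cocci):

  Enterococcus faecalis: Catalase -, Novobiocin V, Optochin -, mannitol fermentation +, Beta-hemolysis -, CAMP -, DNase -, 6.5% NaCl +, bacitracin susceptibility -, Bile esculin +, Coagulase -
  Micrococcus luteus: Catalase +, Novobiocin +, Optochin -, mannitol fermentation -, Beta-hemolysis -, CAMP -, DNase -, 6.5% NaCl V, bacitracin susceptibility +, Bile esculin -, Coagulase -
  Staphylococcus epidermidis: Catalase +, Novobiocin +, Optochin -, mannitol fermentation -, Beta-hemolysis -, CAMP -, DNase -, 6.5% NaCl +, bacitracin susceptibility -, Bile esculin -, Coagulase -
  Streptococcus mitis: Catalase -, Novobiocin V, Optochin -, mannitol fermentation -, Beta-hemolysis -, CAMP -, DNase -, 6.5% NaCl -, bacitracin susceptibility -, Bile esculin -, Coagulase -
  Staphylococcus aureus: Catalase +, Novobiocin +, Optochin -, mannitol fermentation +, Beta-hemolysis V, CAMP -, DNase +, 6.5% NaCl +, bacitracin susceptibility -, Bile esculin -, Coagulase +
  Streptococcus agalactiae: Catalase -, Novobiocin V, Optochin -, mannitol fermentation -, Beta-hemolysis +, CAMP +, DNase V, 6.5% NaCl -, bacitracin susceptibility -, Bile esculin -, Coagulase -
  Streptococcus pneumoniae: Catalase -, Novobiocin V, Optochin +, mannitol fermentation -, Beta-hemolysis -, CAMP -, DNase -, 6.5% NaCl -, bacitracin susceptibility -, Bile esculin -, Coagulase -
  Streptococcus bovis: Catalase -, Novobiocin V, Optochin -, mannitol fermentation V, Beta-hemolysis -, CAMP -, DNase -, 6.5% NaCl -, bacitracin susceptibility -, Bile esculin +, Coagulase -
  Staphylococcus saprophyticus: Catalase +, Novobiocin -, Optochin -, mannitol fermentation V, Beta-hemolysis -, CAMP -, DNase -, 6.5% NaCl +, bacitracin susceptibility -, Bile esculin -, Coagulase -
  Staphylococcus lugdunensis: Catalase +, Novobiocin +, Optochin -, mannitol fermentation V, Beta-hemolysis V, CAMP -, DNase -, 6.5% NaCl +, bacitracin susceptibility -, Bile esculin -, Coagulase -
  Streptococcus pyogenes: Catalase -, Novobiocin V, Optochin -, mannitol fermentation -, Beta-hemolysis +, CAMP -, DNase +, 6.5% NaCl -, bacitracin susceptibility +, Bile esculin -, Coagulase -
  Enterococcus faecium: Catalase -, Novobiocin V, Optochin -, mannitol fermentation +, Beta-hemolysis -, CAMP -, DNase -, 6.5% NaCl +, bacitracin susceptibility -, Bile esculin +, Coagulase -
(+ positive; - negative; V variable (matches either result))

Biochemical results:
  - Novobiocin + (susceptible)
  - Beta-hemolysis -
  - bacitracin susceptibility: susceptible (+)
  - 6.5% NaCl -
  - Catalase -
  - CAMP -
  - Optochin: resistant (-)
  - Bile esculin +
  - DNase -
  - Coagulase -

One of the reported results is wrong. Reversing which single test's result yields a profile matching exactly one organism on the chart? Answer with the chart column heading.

bacitracin susceptibility

As reported, no row in the chart matches all 10 reactions.
Reversing Bile esculin → still no organism matches.
Reversing Beta-hemolysis → still no organism matches.
Reversing Optochin → still no organism matches.
Reversing DNase → still no organism matches.
Reversing bacitracin susceptibility (to -) → unique match: Streptococcus bovis.
Reversing CAMP → still no organism matches.
Reversing Novobiocin → still no organism matches.
Reversing 6.5% NaCl → still no organism matches.
Reversing Coagulase → still no organism matches.
Reversing Catalase → still no organism matches.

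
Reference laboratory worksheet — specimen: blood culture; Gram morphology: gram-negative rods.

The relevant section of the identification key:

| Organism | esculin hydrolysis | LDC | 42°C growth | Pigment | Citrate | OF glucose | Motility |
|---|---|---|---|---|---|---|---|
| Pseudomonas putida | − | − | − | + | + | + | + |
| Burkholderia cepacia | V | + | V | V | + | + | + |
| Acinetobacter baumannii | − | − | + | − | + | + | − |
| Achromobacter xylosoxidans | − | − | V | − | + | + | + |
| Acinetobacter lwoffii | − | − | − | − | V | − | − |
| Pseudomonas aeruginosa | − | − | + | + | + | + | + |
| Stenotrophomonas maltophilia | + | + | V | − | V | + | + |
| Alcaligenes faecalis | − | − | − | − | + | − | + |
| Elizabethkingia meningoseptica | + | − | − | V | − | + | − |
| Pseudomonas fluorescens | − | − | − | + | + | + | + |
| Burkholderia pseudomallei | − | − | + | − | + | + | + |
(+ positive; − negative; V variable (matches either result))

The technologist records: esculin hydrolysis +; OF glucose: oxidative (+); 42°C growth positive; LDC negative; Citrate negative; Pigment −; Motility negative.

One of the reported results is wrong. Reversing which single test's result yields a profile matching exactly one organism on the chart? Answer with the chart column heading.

As reported, no row in the chart matches all 7 reactions.
Reversing esculin hydrolysis → still no organism matches.
Reversing LDC → still no organism matches.
Reversing Motility → still no organism matches.
Reversing Citrate → still no organism matches.
Reversing 42°C growth (to −) → unique match: Elizabethkingia meningoseptica.
Reversing Pigment → still no organism matches.
Reversing OF glucose → still no organism matches.

42°C growth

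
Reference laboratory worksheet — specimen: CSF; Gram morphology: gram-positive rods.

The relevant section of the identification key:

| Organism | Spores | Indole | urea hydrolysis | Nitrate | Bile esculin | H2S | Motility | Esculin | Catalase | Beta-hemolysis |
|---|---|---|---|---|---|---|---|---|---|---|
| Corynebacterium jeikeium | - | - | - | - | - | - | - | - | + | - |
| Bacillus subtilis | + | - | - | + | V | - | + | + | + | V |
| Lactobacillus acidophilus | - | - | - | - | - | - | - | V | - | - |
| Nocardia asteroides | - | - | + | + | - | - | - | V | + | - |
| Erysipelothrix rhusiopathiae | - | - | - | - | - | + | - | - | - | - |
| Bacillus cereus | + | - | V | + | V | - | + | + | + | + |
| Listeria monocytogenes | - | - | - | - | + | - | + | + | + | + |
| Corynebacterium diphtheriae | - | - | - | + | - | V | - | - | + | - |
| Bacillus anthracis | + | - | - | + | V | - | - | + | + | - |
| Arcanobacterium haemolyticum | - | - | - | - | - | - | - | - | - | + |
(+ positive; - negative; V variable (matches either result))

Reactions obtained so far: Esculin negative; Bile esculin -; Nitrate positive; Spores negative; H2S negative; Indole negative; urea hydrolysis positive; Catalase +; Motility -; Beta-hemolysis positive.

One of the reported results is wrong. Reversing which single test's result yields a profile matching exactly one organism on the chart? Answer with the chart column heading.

Beta-hemolysis

As reported, no row in the chart matches all 10 reactions.
Reversing Beta-hemolysis (to -) → unique match: Nocardia asteroides.
Reversing Bile esculin → still no organism matches.
Reversing Spores → still no organism matches.
Reversing Esculin → still no organism matches.
Reversing Motility → still no organism matches.
Reversing Indole → still no organism matches.
Reversing H2S → still no organism matches.
Reversing urea hydrolysis → still no organism matches.
Reversing Catalase → still no organism matches.
Reversing Nitrate → still no organism matches.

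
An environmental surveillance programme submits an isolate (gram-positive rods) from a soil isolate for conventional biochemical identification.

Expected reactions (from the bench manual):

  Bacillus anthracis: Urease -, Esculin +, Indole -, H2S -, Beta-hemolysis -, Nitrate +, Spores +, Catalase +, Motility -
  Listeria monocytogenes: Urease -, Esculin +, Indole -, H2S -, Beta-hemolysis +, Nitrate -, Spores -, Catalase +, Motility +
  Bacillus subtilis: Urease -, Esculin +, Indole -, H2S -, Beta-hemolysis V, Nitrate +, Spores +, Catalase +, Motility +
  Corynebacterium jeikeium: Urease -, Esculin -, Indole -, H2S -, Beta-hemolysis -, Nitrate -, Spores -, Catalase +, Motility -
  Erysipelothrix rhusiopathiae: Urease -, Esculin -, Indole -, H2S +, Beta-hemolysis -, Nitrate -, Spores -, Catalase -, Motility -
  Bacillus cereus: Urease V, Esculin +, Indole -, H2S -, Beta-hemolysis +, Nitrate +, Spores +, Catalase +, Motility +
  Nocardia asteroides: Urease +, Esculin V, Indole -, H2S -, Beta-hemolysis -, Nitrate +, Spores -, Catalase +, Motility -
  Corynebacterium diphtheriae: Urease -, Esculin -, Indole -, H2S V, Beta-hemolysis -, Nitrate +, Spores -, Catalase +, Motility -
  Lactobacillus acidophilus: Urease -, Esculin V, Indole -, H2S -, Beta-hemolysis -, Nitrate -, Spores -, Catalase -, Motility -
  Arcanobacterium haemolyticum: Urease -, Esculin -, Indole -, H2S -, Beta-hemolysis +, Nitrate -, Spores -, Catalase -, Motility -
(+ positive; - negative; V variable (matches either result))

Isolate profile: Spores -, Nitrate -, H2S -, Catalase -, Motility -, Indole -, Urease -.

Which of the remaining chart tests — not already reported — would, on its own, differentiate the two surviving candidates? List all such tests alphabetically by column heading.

Urease -: excludes Nocardia asteroides — 9 left.
Indole -: all 9 remaining candidates are consistent.
Nitrate -: excludes Bacillus anthracis, Bacillus subtilis, Bacillus cereus, Corynebacterium diphtheriae — 5 left.
Catalase -: excludes Listeria monocytogenes, Corynebacterium jeikeium — 3 left.
Motility -: all 3 remaining candidates are consistent.
Spores -: all 3 remaining candidates are consistent.
H2S -: excludes Erysipelothrix rhusiopathiae — 2 left.
Two candidates remain: Arcanobacterium haemolyticum and Lactobacillus acidophilus.
  Esculin: - vs V — variable for at least one, does not separate.
  Beta-hemolysis: Arcanobacterium haemolyticum +, Lactobacillus acidophilus - — discriminates.

Beta-hemolysis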